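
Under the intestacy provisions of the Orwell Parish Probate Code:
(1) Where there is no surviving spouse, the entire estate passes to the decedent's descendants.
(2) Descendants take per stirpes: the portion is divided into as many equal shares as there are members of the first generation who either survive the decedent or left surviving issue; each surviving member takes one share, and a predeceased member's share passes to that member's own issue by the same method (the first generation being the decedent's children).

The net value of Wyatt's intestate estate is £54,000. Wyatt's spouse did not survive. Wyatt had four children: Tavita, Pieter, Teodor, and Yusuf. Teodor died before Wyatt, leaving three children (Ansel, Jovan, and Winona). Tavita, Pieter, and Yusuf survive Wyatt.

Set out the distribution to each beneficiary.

Tavita: £13,500; Pieter: £13,500; Ansel: £4,500; Jovan: £4,500; Winona: £4,500; Yusuf: £13,500

The entire £54,000 passes to the descendants.
That amount (£54,000) is divided into 4 shares of £13,500: Tavita, Pieter, and Yusuf each take £13,500; Teodor's £13,500 share passes to Teodor's issue.
Teodor's share (£13,500) is divided into 3 shares of £4,500: Ansel, Jovan, and Winona each take £4,500.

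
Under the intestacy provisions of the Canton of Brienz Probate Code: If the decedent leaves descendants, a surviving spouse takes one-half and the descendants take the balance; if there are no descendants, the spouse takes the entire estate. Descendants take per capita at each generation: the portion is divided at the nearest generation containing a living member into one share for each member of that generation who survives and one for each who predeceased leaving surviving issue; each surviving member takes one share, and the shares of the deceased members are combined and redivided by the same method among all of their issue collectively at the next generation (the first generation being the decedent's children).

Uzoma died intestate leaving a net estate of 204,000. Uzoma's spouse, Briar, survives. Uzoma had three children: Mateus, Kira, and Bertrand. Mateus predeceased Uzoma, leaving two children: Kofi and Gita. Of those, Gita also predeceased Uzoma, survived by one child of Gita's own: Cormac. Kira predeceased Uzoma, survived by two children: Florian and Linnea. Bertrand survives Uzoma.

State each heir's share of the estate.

Briar takes one-half of 204,000 = 102,000. The remaining 102,000 passes to the descendants.
The descendants' portion (102,000) is divided at the children's generation into 3 shares of 34,000. Bertrand takes 34,000. The 2 shares of the deceased (Mateus and Kira) are combined into a pool of 68,000.
That pool (68,000) is divided at the grandchildren's generation into 4 shares of 17,000. Kofi, Florian, and Linnea each take 17,000. The remaining share for the deceased Gita (17,000) is carried to the next generation.
That pool (17,000) passes entirely to Cormac, the sole taker at the great-grandchildren's generation.

Briar: 102,000; Kofi: 17,000; Cormac: 17,000; Florian: 17,000; Linnea: 17,000; Bertrand: 34,000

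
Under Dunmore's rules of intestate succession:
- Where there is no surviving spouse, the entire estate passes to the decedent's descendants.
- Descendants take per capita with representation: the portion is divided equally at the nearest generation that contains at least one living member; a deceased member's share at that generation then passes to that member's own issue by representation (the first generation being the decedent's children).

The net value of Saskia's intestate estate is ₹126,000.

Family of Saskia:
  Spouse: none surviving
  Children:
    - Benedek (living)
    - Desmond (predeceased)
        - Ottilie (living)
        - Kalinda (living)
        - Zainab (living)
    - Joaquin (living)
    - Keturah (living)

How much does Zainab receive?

Zainab receives ₹10,500.

The entire ₹126,000 passes to the descendants.
That amount (₹126,000) is divided into 4 shares of ₹31,500: Benedek, Joaquin, and Keturah each take ₹31,500; Desmond's ₹31,500 share passes to Desmond's issue.
Desmond's share (₹31,500) is divided into 3 shares of ₹10,500: Ottilie, Kalinda, and Zainab each take ₹10,500.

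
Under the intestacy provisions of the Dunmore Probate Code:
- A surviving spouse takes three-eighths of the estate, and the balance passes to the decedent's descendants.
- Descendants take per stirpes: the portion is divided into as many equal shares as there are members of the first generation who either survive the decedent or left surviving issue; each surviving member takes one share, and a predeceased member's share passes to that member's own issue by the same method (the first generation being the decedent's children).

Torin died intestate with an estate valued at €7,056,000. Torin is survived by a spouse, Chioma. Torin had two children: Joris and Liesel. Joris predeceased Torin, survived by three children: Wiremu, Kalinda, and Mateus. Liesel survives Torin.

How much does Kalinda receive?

Chioma takes three-eighths of €7,056,000 = €2,646,000. The remaining €4,410,000 passes to the descendants.
The descendants' portion (€4,410,000) is divided into 2 shares of €2,205,000: Liesel takes €2,205,000; Joris's €2,205,000 share passes to Joris's issue.
Joris's share (€2,205,000) is divided into 3 shares of €735,000: Wiremu, Kalinda, and Mateus each take €735,000.

Kalinda receives €735,000.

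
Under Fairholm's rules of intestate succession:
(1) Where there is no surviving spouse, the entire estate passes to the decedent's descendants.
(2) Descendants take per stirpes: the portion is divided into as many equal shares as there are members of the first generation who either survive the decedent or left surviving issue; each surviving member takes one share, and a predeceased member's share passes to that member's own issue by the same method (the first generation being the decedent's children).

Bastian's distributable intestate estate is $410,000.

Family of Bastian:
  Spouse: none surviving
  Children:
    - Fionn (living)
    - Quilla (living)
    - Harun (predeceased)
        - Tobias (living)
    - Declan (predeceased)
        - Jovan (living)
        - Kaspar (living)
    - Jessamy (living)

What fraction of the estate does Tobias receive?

The entire $410,000 passes to the descendants.
That amount ($410,000) is divided into 5 shares of $82,000: Fionn, Quilla, and Jessamy each take $82,000; Harun's $82,000 share passes to Harun's issue; Declan's $82,000 share passes to Declan's issue.
Harun's share ($82,000) passes entirely to Tobias.
Declan's share ($82,000) is divided into 2 shares of $41,000: Jovan and Kaspar each take $41,000.

Tobias receives 1/5 of the estate.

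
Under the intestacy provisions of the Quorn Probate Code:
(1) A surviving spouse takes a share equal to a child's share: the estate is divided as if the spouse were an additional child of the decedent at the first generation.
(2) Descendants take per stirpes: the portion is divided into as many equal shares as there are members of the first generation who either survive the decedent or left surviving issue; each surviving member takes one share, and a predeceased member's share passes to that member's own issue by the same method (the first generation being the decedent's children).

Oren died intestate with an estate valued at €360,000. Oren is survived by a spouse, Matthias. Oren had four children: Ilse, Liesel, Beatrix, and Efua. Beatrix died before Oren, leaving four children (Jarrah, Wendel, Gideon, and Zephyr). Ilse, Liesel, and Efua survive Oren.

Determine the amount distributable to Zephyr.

Zephyr receives €18,000.

The spouse counts as an additional share at the children's level, so there are 5 primary shares of €72,000. Matthias takes one such share (€72,000).
The children's combined portion (€288,000) is divided into 4 shares of €72,000: Ilse, Liesel, and Efua each take €72,000; Beatrix's €72,000 share passes to Beatrix's issue.
Beatrix's share (€72,000) is divided into 4 shares of €18,000: Jarrah, Wendel, Gideon, and Zephyr each take €18,000.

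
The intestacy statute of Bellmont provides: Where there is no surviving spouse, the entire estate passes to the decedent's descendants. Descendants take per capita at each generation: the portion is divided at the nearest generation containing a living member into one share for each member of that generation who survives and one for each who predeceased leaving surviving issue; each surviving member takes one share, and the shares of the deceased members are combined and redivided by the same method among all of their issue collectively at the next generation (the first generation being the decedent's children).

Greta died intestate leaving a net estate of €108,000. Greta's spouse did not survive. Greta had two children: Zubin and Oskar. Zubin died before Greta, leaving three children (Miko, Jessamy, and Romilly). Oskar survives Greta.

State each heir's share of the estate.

Miko: €18,000; Jessamy: €18,000; Romilly: €18,000; Oskar: €54,000

The entire €108,000 passes to the descendants.
That amount (€108,000) is divided at the children's generation into 2 shares of €54,000. Oskar takes €54,000. The remaining share for the deceased Zubin (€54,000) is carried to the next generation.
That pool (€54,000) is divided at the grandchildren's generation equally among Miko, Jessamy, and Romilly: €18,000 each.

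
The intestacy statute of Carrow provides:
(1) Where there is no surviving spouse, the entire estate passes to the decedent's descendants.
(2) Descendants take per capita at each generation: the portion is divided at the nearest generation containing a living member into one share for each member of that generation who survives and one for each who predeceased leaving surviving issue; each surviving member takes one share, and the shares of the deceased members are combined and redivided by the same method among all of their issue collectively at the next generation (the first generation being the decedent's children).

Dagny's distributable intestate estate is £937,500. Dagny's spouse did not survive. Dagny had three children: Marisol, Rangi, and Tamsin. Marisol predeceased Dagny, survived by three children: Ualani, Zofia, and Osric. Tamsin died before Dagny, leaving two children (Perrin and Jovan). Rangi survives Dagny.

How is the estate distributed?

Ualani: £125,000; Zofia: £125,000; Osric: £125,000; Rangi: £312,500; Perrin: £125,000; Jovan: £125,000

The entire £937,500 passes to the descendants.
That amount (£937,500) is divided at the children's generation into 3 shares of £312,500. Rangi takes £312,500. The 2 shares of the deceased (Marisol and Tamsin) are combined into a pool of £625,000.
That pool (£625,000) is divided at the grandchildren's generation equally among Ualani, Zofia, Osric, Perrin, and Jovan: £125,000 each.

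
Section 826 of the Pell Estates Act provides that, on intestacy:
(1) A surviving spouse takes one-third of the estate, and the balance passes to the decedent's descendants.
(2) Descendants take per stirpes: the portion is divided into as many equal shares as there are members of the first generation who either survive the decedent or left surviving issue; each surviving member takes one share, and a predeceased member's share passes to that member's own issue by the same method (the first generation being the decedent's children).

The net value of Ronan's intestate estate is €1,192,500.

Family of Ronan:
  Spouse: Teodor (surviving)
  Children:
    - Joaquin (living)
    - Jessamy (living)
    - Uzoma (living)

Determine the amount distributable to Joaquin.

Joaquin receives €265,000.

Teodor takes one-third of €1,192,500 = €397,500. The remaining €795,000 passes to the descendants.
The descendants' portion (€795,000) is divided into 3 shares of €265,000: Joaquin, Jessamy, and Uzoma each take €265,000.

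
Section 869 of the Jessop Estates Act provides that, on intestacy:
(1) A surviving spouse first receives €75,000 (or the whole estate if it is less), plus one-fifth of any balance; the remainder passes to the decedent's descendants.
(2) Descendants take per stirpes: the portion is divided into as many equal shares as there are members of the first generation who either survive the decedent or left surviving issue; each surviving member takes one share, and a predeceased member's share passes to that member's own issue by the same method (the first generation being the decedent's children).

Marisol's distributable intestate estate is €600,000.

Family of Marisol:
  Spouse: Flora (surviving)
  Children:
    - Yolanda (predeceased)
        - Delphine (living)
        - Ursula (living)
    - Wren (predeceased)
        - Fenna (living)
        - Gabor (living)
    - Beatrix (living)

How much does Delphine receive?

Delphine receives €70,000.

Flora first takes €75,000, leaving a balance of €525,000. Flora then takes one-fifth of the balance (€105,000), for a total of €180,000. The remaining €420,000 passes to the descendants.
The descendants' portion (€420,000) is divided into 3 shares of €140,000: Beatrix takes €140,000; Yolanda's €140,000 share passes to Yolanda's issue; Wren's €140,000 share passes to Wren's issue.
Yolanda's share (€140,000) is divided into 2 shares of €70,000: Delphine and Ursula each take €70,000.
Wren's share (€140,000) is divided into 2 shares of €70,000: Fenna and Gabor each take €70,000.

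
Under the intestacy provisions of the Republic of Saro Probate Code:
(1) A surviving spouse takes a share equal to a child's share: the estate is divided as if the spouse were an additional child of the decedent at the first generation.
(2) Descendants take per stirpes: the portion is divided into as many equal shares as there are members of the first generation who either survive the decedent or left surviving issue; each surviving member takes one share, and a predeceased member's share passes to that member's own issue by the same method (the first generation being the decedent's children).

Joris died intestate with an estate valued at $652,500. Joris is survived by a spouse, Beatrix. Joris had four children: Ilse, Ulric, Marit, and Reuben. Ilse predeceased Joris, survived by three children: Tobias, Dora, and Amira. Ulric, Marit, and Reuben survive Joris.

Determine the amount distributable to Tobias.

Tobias receives $43,500.

The spouse counts as an additional share at the children's level, so there are 5 primary shares of $130,500. Beatrix takes one such share ($130,500).
The children's combined portion ($522,000) is divided into 4 shares of $130,500: Ulric, Marit, and Reuben each take $130,500; Ilse's $130,500 share passes to Ilse's issue.
Ilse's share ($130,500) is divided into 3 shares of $43,500: Tobias, Dora, and Amira each take $43,500.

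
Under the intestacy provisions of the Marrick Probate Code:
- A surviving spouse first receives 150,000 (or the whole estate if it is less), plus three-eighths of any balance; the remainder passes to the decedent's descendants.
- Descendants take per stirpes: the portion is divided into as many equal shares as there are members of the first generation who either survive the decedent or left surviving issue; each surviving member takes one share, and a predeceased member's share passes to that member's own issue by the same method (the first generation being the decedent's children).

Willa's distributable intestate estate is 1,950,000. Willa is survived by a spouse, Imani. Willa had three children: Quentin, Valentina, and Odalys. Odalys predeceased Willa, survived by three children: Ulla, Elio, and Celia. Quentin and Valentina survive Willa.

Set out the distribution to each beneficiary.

Imani first takes 150,000, leaving a balance of 1,800,000. Imani then takes three-eighths of the balance (675,000), for a total of 825,000. The remaining 1,125,000 passes to the descendants.
The descendants' portion (1,125,000) is divided into 3 shares of 375,000: Quentin and Valentina each take 375,000; Odalys's 375,000 share passes to Odalys's issue.
Odalys's share (375,000) is divided into 3 shares of 125,000: Ulla, Elio, and Celia each take 125,000.

Imani: 825,000; Quentin: 375,000; Valentina: 375,000; Ulla: 125,000; Elio: 125,000; Celia: 125,000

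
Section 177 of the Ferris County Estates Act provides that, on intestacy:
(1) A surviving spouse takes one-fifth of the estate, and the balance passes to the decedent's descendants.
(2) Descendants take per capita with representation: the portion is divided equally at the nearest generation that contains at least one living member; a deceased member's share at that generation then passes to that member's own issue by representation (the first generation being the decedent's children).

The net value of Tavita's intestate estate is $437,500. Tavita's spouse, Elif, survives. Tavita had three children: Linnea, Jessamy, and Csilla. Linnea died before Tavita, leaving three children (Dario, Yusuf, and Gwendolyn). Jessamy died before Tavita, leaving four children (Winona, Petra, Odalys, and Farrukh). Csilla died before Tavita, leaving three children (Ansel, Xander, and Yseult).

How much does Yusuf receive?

Elif takes one-fifth of $437,500 = $87,500. The remaining $350,000 passes to the descendants.
No child survives, so the initial division is made at the grandchildren's generation.
The descendants' portion ($350,000) is divided into 10 shares of $35,000: Dario, Yusuf, Gwendolyn, Winona, Petra, Odalys, Farrukh, Ansel, Xander, and Yseult each take $35,000.

Yusuf receives $35,000.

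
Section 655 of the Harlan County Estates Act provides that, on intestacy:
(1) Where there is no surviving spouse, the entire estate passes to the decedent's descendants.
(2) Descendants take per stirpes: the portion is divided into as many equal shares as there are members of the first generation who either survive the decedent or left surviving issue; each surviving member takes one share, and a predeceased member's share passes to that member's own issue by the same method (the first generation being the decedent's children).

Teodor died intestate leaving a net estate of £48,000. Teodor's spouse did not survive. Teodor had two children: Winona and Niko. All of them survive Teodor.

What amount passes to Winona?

The entire £48,000 passes to the descendants.
That amount (£48,000) is divided into 2 shares of £24,000: Winona and Niko each take £24,000.

Winona receives £24,000.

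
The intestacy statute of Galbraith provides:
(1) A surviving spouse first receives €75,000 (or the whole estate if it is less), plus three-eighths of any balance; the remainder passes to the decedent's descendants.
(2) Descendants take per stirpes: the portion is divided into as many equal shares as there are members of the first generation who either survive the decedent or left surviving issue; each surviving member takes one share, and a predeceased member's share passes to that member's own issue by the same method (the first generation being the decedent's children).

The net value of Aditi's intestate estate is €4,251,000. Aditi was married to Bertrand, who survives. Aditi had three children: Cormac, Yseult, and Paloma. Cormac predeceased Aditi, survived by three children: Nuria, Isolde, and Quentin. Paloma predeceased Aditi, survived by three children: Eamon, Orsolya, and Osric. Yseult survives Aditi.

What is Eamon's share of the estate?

Bertrand first takes €75,000, leaving a balance of €4,176,000. Bertrand then takes three-eighths of the balance (€1,566,000), for a total of €1,641,000. The remaining €2,610,000 passes to the descendants.
The descendants' portion (€2,610,000) is divided into 3 shares of €870,000: Yseult takes €870,000; Cormac's €870,000 share passes to Cormac's issue; Paloma's €870,000 share passes to Paloma's issue.
Cormac's share (€870,000) is divided into 3 shares of €290,000: Nuria, Isolde, and Quentin each take €290,000.
Paloma's share (€870,000) is divided into 3 shares of €290,000: Eamon, Orsolya, and Osric each take €290,000.

Eamon receives €290,000.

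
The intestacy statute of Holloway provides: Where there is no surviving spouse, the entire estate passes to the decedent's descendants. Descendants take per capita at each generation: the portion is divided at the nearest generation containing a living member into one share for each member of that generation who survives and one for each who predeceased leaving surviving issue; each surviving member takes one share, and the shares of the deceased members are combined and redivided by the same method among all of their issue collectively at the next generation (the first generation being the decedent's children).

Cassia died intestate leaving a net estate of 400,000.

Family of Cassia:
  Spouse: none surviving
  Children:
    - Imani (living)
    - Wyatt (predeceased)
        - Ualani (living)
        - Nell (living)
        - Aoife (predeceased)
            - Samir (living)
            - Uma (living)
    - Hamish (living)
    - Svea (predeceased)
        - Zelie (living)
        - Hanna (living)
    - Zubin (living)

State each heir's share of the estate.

The entire 400,000 passes to the descendants.
That amount (400,000) is divided at the children's generation into 5 shares of 80,000. Imani, Hamish, and Zubin each take 80,000. The 2 shares of the deceased (Wyatt and Svea) are combined into a pool of 160,000.
That pool (160,000) is divided at the grandchildren's generation into 5 shares of 32,000. Ualani, Nell, Zelie, and Hanna each take 32,000. The remaining share for the deceased Aoife (32,000) is carried to the next generation.
That pool (32,000) is divided at the great-grandchildren's generation equally among Samir and Uma: 16,000 each.

Imani: 80,000; Ualani: 32,000; Nell: 32,000; Samir: 16,000; Uma: 16,000; Hamish: 80,000; Zelie: 32,000; Hanna: 32,000; Zubin: 80,000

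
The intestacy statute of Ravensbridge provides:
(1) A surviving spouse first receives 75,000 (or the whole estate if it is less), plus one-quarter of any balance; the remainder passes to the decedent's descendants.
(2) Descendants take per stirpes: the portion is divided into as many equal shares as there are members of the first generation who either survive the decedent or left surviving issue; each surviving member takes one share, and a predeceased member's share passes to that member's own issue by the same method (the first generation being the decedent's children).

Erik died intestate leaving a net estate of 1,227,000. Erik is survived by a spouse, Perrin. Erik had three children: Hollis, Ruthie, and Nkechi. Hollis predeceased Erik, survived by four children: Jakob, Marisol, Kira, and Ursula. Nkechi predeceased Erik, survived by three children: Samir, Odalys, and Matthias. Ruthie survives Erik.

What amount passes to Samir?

Samir receives 96,000.

Perrin first takes 75,000, leaving a balance of 1,152,000. Perrin then takes one-quarter of the balance (288,000), for a total of 363,000. The remaining 864,000 passes to the descendants.
The descendants' portion (864,000) is divided into 3 shares of 288,000: Ruthie takes 288,000; Hollis's 288,000 share passes to Hollis's issue; Nkechi's 288,000 share passes to Nkechi's issue.
Hollis's share (288,000) is divided into 4 shares of 72,000: Jakob, Marisol, Kira, and Ursula each take 72,000.
Nkechi's share (288,000) is divided into 3 shares of 96,000: Samir, Odalys, and Matthias each take 96,000.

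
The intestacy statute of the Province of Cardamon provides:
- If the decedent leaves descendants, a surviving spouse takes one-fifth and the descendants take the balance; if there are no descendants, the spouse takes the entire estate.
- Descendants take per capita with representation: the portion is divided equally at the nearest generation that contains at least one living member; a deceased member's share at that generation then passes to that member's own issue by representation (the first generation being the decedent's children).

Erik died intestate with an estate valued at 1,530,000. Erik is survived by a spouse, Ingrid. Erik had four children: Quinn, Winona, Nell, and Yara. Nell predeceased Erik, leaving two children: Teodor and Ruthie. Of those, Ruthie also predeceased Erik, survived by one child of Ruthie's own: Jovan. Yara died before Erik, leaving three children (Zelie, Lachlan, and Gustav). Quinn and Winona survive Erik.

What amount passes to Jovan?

Ingrid takes one-fifth of 1,530,000 = 306,000. The remaining 1,224,000 passes to the descendants.
The descendants' portion (1,224,000) is divided into 4 shares of 306,000: Quinn and Winona each take 306,000; Nell's 306,000 share passes to Nell's issue; Yara's 306,000 share passes to Yara's issue.
Nell's share (306,000) is divided into 2 shares of 153,000: Teodor takes 153,000; Ruthie's 153,000 share passes to Ruthie's issue.
Ruthie's share (153,000) passes entirely to Jovan.
Yara's share (306,000) is divided into 3 shares of 102,000: Zelie, Lachlan, and Gustav each take 102,000.

Jovan receives 153,000.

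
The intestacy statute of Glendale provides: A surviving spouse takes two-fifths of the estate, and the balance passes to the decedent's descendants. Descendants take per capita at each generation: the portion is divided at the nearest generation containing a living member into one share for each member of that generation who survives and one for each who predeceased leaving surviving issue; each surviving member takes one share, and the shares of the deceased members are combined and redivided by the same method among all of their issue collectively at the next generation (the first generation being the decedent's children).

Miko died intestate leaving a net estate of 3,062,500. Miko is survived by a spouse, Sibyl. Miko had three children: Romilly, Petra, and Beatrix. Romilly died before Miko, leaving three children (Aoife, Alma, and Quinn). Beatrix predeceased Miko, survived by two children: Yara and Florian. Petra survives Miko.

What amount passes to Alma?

Sibyl takes two-fifths of 3,062,500 = 1,225,000. The remaining 1,837,500 passes to the descendants.
The descendants' portion (1,837,500) is divided at the children's generation into 3 shares of 612,500. Petra takes 612,500. The 2 shares of the deceased (Romilly and Beatrix) are combined into a pool of 1,225,000.
That pool (1,225,000) is divided at the grandchildren's generation equally among Aoife, Alma, Quinn, Yara, and Florian: 245,000 each.

Alma receives 245,000.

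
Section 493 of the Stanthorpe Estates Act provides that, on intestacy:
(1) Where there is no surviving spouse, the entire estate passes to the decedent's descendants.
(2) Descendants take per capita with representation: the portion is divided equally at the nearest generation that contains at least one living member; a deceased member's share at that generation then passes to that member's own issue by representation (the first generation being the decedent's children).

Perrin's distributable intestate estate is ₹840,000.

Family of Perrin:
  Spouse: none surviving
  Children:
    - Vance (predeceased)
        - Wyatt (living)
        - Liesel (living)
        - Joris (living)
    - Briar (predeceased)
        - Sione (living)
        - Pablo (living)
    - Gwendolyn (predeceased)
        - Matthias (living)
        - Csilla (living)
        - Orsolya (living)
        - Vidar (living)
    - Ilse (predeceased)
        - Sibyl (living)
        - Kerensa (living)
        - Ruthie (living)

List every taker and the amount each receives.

Wyatt: ₹70,000; Liesel: ₹70,000; Joris: ₹70,000; Sione: ₹70,000; Pablo: ₹70,000; Matthias: ₹70,000; Csilla: ₹70,000; Orsolya: ₹70,000; Vidar: ₹70,000; Sibyl: ₹70,000; Kerensa: ₹70,000; Ruthie: ₹70,000

The entire ₹840,000 passes to the descendants.
No child survives, so the initial division is made at the grandchildren's generation.
That amount (₹840,000) is divided into 12 shares of ₹70,000: Wyatt, Liesel, Joris, Sione, Pablo, Matthias, Csilla, Orsolya, Vidar, Sibyl, Kerensa, and Ruthie each take ₹70,000.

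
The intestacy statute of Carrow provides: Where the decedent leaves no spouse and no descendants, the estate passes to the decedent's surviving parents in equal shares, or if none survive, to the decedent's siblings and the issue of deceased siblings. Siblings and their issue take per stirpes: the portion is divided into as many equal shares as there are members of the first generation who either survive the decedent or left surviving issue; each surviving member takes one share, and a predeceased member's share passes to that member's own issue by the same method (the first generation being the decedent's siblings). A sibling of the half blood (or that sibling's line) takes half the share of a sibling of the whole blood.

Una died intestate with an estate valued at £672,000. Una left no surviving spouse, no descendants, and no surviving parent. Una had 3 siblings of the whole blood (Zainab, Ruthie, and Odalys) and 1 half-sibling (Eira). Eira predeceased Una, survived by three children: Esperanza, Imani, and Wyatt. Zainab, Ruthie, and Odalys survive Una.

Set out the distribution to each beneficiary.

The entire £672,000 passes to the siblings and their issue.
Counting each half-blood sibling's line as half a unit, there are 7/2 units in £672,000, so one unit is £192,000. Whole-blood lines (Zainab, Ruthie, and Odalys) take £192,000 each; half-blood lines (Eira) take £96,000 each.
Eira's share (£96,000) is divided into 3 shares of £32,000: Esperanza, Imani, and Wyatt each take £32,000.

Zainab: £192,000; Ruthie: £192,000; Esperanza: £32,000; Imani: £32,000; Wyatt: £32,000; Odalys: £192,000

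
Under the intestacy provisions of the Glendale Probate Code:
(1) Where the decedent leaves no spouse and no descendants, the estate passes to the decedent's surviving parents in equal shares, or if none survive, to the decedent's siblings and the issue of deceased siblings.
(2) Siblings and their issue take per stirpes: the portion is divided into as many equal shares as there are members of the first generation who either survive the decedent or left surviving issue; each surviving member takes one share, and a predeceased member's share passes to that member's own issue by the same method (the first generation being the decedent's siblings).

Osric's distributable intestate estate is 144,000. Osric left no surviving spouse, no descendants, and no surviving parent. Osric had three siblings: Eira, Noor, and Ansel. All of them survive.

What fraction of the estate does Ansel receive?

The entire 144,000 passes to the siblings and their issue.
That amount (144,000) is divided into 3 shares of 48,000: Eira, Noor, and Ansel each take 48,000.

Ansel receives 1/3 of the estate.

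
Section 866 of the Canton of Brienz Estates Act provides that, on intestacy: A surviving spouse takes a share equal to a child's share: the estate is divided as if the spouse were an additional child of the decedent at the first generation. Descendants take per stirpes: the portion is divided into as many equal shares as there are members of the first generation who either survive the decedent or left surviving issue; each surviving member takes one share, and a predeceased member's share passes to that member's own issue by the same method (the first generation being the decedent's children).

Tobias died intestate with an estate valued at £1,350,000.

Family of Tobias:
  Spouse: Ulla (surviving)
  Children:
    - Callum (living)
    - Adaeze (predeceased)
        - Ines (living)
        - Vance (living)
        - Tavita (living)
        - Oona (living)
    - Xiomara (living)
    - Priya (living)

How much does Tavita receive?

The spouse counts as an additional share at the children's level, so there are 5 primary shares of £270,000. Ulla takes one such share (£270,000).
The children's combined portion (£1,080,000) is divided into 4 shares of £270,000: Callum, Xiomara, and Priya each take £270,000; Adaeze's £270,000 share passes to Adaeze's issue.
Adaeze's share (£270,000) is divided into 4 shares of £67,500: Ines, Vance, Tavita, and Oona each take £67,500.

Tavita receives £67,500.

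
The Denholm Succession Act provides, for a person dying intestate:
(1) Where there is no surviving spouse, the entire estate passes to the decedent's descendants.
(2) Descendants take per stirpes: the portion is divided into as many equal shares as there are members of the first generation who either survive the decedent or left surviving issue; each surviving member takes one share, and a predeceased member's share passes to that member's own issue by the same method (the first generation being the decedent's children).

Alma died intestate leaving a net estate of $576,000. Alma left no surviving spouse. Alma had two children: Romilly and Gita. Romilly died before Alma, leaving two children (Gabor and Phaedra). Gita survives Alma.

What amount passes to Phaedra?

The entire $576,000 passes to the descendants.
That amount ($576,000) is divided into 2 shares of $288,000: Gita takes $288,000; Romilly's $288,000 share passes to Romilly's issue.
Romilly's share ($288,000) is divided into 2 shares of $144,000: Gabor and Phaedra each take $144,000.

Phaedra receives $144,000.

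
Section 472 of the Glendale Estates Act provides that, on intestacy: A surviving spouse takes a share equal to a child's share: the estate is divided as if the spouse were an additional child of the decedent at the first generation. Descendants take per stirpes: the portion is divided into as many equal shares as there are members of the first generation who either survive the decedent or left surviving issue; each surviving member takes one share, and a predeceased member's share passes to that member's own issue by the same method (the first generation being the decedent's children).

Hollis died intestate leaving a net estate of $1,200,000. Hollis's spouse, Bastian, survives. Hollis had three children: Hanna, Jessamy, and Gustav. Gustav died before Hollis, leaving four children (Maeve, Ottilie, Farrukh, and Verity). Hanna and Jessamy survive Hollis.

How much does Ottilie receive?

Ottilie receives $75,000.

The spouse counts as an additional share at the children's level, so there are 4 primary shares of $300,000. Bastian takes one such share ($300,000).
The children's combined portion ($900,000) is divided into 3 shares of $300,000: Hanna and Jessamy each take $300,000; Gustav's $300,000 share passes to Gustav's issue.
Gustav's share ($300,000) is divided into 4 shares of $75,000: Maeve, Ottilie, Farrukh, and Verity each take $75,000.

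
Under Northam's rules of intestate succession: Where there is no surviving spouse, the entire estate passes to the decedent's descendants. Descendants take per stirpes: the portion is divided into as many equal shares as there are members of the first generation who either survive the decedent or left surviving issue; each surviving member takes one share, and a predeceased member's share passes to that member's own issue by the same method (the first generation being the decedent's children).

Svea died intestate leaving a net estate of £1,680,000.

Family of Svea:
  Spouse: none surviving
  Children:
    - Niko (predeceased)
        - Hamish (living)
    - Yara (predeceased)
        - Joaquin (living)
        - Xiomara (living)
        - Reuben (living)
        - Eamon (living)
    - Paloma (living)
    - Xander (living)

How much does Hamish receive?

Hamish receives £420,000.

The entire £1,680,000 passes to the descendants.
That amount (£1,680,000) is divided into 4 shares of £420,000: Paloma and Xander each take £420,000; Niko's £420,000 share passes to Niko's issue; Yara's £420,000 share passes to Yara's issue.
Niko's share (£420,000) passes entirely to Hamish.
Yara's share (£420,000) is divided into 4 shares of £105,000: Joaquin, Xiomara, Reuben, and Eamon each take £105,000.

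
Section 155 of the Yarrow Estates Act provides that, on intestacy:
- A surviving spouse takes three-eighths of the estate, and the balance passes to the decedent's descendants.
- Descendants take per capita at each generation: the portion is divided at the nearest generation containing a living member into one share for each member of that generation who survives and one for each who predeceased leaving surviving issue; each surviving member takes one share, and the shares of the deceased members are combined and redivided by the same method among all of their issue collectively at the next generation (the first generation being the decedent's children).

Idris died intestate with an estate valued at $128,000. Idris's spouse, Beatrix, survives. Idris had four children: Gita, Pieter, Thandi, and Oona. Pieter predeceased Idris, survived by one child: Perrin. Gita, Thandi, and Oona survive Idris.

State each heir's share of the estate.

Beatrix: $48,000; Gita: $20,000; Perrin: $20,000; Thandi: $20,000; Oona: $20,000

Beatrix takes three-eighths of $128,000 = $48,000. The remaining $80,000 passes to the descendants.
The descendants' portion ($80,000) is divided at the children's generation into 4 shares of $20,000. Gita, Thandi, and Oona each take $20,000. The remaining share for the deceased Pieter ($20,000) is carried to the next generation.
That pool ($20,000) passes entirely to Perrin, the sole taker at the grandchildren's generation.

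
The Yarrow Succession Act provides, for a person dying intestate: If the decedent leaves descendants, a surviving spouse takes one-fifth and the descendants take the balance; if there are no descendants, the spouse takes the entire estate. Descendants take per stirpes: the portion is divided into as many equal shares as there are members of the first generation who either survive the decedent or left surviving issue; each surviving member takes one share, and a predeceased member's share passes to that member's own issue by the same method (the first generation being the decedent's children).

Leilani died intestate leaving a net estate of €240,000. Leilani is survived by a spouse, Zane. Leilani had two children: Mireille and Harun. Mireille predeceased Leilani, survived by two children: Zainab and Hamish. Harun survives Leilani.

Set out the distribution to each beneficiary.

Zane: €48,000; Zainab: €48,000; Hamish: €48,000; Harun: €96,000

Zane takes one-fifth of €240,000 = €48,000. The remaining €192,000 passes to the descendants.
The descendants' portion (€192,000) is divided into 2 shares of €96,000: Harun takes €96,000; Mireille's €96,000 share passes to Mireille's issue.
Mireille's share (€96,000) is divided into 2 shares of €48,000: Zainab and Hamish each take €48,000.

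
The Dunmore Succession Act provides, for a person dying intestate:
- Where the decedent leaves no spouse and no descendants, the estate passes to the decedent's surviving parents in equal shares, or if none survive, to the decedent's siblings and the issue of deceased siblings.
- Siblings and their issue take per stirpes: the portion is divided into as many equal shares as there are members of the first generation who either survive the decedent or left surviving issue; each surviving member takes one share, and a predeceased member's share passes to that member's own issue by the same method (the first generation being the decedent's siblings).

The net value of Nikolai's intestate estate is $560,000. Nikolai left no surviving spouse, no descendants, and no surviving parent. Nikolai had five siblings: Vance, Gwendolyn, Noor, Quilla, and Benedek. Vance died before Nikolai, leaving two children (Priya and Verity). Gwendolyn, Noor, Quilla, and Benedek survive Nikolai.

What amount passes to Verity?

Verity receives $56,000.

The entire $560,000 passes to the siblings and their issue.
That amount ($560,000) is divided into 5 shares of $112,000: Gwendolyn, Noor, Quilla, and Benedek each take $112,000; Vance's $112,000 share passes to Vance's issue.
Vance's share ($112,000) is divided into 2 shares of $56,000: Priya and Verity each take $56,000.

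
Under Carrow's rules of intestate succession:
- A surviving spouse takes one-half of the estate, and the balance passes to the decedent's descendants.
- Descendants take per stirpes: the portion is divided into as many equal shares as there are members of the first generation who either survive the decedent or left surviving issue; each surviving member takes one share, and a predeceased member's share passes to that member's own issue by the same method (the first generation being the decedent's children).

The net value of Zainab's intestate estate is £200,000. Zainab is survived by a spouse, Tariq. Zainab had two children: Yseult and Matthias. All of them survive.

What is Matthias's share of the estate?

Tariq takes one-half of £200,000 = £100,000. The remaining £100,000 passes to the descendants.
The descendants' portion (£100,000) is divided into 2 shares of £50,000: Yseult and Matthias each take £50,000.

Matthias receives £50,000.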